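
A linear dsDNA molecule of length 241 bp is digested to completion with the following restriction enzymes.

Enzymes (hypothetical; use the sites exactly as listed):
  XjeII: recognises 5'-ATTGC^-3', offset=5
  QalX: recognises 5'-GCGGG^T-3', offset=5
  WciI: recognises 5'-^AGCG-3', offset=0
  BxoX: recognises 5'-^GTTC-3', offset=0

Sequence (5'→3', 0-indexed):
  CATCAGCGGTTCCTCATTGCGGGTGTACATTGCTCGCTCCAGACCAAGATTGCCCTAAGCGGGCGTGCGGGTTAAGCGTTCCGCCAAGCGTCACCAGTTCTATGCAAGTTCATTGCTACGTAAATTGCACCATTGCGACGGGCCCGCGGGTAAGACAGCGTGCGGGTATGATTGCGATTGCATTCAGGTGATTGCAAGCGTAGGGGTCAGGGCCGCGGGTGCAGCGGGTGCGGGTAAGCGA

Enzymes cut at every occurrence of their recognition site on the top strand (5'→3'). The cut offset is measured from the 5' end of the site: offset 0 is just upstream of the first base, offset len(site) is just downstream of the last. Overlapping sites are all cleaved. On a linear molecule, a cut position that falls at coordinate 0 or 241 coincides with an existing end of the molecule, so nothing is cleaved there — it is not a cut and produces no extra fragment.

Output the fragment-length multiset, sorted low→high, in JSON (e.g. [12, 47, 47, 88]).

Per-enzyme occurrences:
  XjeII (ATTGC, off=5): starts [15, 28, 48, 111, 123, 131, 170, 176, 190] → cuts [20, 33, 53, 116, 128, 136, 175, 181, 195]
  QalX (GCGGGT, off=5): starts [18, 66, 145, 161, 214, 223, 229] → cuts [23, 71, 150, 166, 219, 228, 234]
  WciI (AGCG, off=0): starts [4, 57, 74, 86, 156, 196, 222, 236] → cuts [4, 57, 74, 86, 156, 196, 222, 236]
  BxoX (GTTC, off=0): starts [8, 77, 96, 107] → cuts [8, 77, 96, 107]

Pooled cuts: [4, 8, 20, 23, 33, 53, 57, 71, 74, 77, 86, 96, 107, 116, 128, 136, 150, 156, 166, 175, 181, 195, 196, 219, 222, 228, 234, 236]

Fragments:
  [0,4): 4 bp
  [4,8): 4 bp
  [8,20): 12 bp
  [20,23): 3 bp
  [23,33): 10 bp
  [33,53): 20 bp
  [53,57): 4 bp
  [57,71): 14 bp
  [71,74): 3 bp
  [74,77): 3 bp
  [77,86): 9 bp
  [86,96): 10 bp
  [96,107): 11 bp
  [107,116): 9 bp
  [116,128): 12 bp
  [128,136): 8 bp
  [136,150): 14 bp
  [150,156): 6 bp
  [156,166): 10 bp
  [166,175): 9 bp
  [175,181): 6 bp
  [181,195): 14 bp
  [195,196): 1 bp
  [196,219): 23 bp
  [219,222): 3 bp
  [222,228): 6 bp
  [228,234): 6 bp
  [234,236): 2 bp
  [236,241): 5 bp

[1,2,3,3,3,3,4,4,4,5,6,6,6,6,8,9,9,9,10,10,10,11,12,12,14,14,14,20,23]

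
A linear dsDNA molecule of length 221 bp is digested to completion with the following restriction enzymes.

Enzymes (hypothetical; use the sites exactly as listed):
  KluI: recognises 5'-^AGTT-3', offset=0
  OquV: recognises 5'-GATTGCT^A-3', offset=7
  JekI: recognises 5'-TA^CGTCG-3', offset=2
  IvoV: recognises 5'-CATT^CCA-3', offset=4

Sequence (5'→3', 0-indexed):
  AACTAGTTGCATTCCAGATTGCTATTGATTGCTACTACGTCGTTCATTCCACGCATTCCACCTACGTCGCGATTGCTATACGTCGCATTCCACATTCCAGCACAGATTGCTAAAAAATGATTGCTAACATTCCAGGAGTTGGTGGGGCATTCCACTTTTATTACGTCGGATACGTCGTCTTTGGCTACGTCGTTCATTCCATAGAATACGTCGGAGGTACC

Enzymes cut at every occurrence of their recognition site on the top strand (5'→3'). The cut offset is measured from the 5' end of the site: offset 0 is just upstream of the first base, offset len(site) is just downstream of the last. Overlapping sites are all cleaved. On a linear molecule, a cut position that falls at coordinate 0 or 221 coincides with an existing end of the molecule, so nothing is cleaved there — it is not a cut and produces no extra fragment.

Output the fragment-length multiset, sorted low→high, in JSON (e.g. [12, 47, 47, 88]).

Scan for sites:
  KluI AGTT/0: at [4, 136] ⇒ [4, 136]
  OquV GATTGCTA/7: at [16, 26, 70, 104, 118] ⇒ [23, 33, 77, 111, 125]
  JekI TACGTCG/2: at [35, 62, 78, 161, 170, 185, 206] ⇒ [37, 64, 80, 163, 172, 187, 208]
  IvoV CATTCCA/4: at [9, 44, 53, 85, 92, 127, 147, 194] ⇒ [13, 48, 57, 89, 96, 131, 151, 198]

Pooled cuts: [4, 13, 23, 33, 37, 48, 57, 64, 77, 80, 89, 96, 111, 125, 131, 136, 151, 163, 172, 187, 198, 208]

Fragment lengths:
  [0,4): 4 bp
  [4,13): 9 bp
  [13,23): 10 bp
  [23,33): 10 bp
  [33,37): 4 bp
  [37,48): 11 bp
  [48,57): 9 bp
  [57,64): 7 bp
  [64,77): 13 bp
  [77,80): 3 bp
  [80,89): 9 bp
  [89,96): 7 bp
  [96,111): 15 bp
  [111,125): 14 bp
  [125,131): 6 bp
  [131,136): 5 bp
  [136,151): 15 bp
  [151,163): 12 bp
  [163,172): 9 bp
  [172,187): 15 bp
  [187,198): 11 bp
  [198,208): 10 bp
  [208,221): 13 bp

[3,4,4,5,6,7,7,9,9,9,9,10,10,10,11,11,12,13,13,14,15,15,15]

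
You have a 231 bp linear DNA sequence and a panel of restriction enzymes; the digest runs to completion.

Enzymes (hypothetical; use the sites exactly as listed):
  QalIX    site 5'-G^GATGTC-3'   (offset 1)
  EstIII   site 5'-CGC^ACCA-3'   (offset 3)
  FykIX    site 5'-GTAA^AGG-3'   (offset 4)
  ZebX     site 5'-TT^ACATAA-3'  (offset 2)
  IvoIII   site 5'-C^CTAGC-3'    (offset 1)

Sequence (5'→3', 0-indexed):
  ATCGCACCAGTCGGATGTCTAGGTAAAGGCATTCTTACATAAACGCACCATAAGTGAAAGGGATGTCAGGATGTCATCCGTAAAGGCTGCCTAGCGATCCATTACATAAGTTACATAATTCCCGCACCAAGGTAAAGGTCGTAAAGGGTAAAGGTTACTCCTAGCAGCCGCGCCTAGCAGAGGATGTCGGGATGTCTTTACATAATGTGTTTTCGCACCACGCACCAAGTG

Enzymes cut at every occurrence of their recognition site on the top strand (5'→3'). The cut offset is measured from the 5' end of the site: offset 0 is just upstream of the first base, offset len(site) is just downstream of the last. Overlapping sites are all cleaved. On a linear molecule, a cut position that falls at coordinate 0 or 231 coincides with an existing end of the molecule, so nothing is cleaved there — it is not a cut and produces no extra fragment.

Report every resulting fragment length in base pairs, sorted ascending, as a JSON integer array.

[5,7,7,7,8,8,8,8,9,9,9,9,9,10,10,10,13,13,13,13,14,15,17]

Per-enzyme occurrences:
  QalIX (GGATGTC, off=1): starts [12, 60, 68, 181, 189] → cuts [13, 61, 69, 182, 190]
  EstIII (CGCACCA, off=3): starts [2, 43, 122, 213, 220] → cuts [5, 46, 125, 216, 223]
  FykIX (GTAAAGG, off=4): starts [22, 79, 131, 140, 147] → cuts [26, 83, 135, 144, 151]
  ZebX (TTACATAA, off=2): starts [34, 101, 110, 197] → cuts [36, 103, 112, 199]
  IvoIII (CCTAGC, off=1): starts [89, 159, 172] → cuts [90, 160, 173]

All cut coordinates (distinct, sorted): [5, 13, 26, 36, 46, 61, 69, 83, 90, 103, 112, 125, 135, 144, 151, 160, 173, 182, 190, 199, 216, 223]

Fragment lengths:
  [0,5): 5 bp
  [5,13): 8 bp
  [13,26): 13 bp
  [26,36): 10 bp
  [36,46): 10 bp
  [46,61): 15 bp
  [61,69): 8 bp
  [69,83): 14 bp
  [83,90): 7 bp
  [90,103): 13 bp
  [103,112): 9 bp
  [112,125): 13 bp
  [125,135): 10 bp
  [135,144): 9 bp
  [144,151): 7 bp
  [151,160): 9 bp
  [160,173): 13 bp
  [173,182): 9 bp
  [182,190): 8 bp
  [190,199): 9 bp
  [199,216): 17 bp
  [216,223): 7 bp
  [223,231): 8 bp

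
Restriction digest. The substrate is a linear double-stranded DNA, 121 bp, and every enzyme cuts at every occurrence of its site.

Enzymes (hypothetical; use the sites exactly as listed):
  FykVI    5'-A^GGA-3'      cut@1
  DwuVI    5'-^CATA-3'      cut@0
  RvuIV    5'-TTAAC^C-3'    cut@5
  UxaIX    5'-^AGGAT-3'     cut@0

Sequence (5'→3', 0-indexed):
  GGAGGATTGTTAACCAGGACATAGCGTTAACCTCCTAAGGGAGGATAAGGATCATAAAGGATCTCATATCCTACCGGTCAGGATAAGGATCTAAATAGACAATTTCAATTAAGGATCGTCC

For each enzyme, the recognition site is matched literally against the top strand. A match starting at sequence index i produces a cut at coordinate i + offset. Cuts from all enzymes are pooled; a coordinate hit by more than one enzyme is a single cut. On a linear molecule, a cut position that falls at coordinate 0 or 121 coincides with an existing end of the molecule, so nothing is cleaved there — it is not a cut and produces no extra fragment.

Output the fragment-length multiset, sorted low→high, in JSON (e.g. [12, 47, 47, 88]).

[1,1,1,1,1,1,1,2,2,3,4,5,5,5,6,9,10,11,12,15,25]

Scan for sites:
  FykVI AGGA/1: at [2, 15, 41, 47, 57, 79, 85, 111] ⇒ [3, 16, 42, 48, 58, 80, 86, 112]
  DwuVI CATA/0: at [19, 52, 64] ⇒ [19, 52, 64]
  RvuIV TTAACC/5: at [9, 26] ⇒ [14, 31]
  UxaIX AGGAT/0: at [2, 41, 47, 57, 79, 85, 111] ⇒ [2, 41, 47, 57, 79, 85, 111]

Pooled cuts: [2, 3, 14, 16, 19, 31, 41, 42, 47, 48, 52, 57, 58, 64, 79, 80, 85, 86, 111, 112]

Fragment lengths:
  [0,2): 2 bp
  [2,3): 1 bp
  [3,14): 11 bp
  [14,16): 2 bp
  [16,19): 3 bp
  [19,31): 12 bp
  [31,41): 10 bp
  [41,42): 1 bp
  [42,47): 5 bp
  [47,48): 1 bp
  [48,52): 4 bp
  [52,57): 5 bp
  [57,58): 1 bp
  [58,64): 6 bp
  [64,79): 15 bp
  [79,80): 1 bp
  [80,85): 5 bp
  [85,86): 1 bp
  [86,111): 25 bp
  [111,112): 1 bp
  [112,121): 9 bp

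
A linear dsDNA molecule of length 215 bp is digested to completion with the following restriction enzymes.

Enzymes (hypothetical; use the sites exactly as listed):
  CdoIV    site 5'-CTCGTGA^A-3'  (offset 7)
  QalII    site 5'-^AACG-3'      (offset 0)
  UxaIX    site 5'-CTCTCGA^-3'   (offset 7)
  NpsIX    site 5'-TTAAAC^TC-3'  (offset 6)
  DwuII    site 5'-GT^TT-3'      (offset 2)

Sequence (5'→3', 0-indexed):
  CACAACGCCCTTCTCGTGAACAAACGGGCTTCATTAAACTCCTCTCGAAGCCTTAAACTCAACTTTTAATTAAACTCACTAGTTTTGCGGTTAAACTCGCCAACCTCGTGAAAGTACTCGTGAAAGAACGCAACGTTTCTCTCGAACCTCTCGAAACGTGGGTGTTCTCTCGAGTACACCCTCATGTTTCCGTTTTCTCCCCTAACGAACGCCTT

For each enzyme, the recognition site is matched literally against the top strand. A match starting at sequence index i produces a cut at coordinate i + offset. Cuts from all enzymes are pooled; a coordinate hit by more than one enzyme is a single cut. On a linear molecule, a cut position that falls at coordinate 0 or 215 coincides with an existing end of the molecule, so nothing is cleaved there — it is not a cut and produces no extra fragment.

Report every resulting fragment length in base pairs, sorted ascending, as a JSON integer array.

[3,3,3,4,5,5,6,8,8,9,9,9,10,10,12,13,14,15,16,17,17,19]

Scan for sites:
  CdoIV CTCGTGAA/7: at [12, 104, 116] ⇒ [19, 111, 123]
  QalII AACG/0: at [3, 22, 126, 131, 154, 203, 207] ⇒ [3, 22, 126, 131, 154, 203, 207]
  UxaIX CTCTCGA/7: at [41, 138, 147, 166] ⇒ [48, 145, 154, 173]
  NpsIX TTAAACTC/6: at [33, 52, 69, 90] ⇒ [39, 58, 75, 96]
  DwuII GTTT/2: at [81, 134, 185, 191] ⇒ [83, 136, 187, 193]

Pooled cuts: [3, 19, 22, 39, 48, 58, 75, 83, 96, 111, 123, 126, 131, 136, 145, 154, 173, 187, 193, 203, 207]

Fragments:
  [0,3): 3 bp
  [3,19): 16 bp
  [19,22): 3 bp
  [22,39): 17 bp
  [39,48): 9 bp
  [48,58): 10 bp
  [58,75): 17 bp
  [75,83): 8 bp
  [83,96): 13 bp
  [96,111): 15 bp
  [111,123): 12 bp
  [123,126): 3 bp
  [126,131): 5 bp
  [131,136): 5 bp
  [136,145): 9 bp
  [145,154): 9 bp
  [154,173): 19 bp
  [173,187): 14 bp
  [187,193): 6 bp
  [193,203): 10 bp
  [203,207): 4 bp
  [207,215): 8 bp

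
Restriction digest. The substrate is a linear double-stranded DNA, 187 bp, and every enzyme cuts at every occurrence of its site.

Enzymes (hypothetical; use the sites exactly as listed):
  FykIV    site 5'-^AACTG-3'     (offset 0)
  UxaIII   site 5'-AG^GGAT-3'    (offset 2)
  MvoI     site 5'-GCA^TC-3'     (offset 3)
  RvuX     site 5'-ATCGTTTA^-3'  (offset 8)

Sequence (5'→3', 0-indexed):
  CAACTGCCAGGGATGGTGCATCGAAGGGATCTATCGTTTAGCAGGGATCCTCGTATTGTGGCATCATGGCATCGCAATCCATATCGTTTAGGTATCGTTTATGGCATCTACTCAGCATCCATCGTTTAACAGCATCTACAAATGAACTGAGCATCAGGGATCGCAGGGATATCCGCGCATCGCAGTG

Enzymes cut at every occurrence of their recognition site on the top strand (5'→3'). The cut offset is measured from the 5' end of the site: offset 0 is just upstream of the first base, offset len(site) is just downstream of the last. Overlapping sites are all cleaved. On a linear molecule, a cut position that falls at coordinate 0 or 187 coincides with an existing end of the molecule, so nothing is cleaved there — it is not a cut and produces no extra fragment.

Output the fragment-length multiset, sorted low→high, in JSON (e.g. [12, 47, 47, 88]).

Site scan:
  FykIV (AACTG, off=0): starts [1, 144] → cuts [1, 144]
  UxaIII (AGGGAT, off=2): starts [8, 24, 42, 155, 164] → cuts [10, 26, 44, 157, 166]
  MvoI (GCATC, off=3): starts [17, 60, 68, 103, 114, 131, 150, 176] → cuts [20, 63, 71, 106, 117, 134, 153, 179]
  RvuX (ATCGTTTA, off=8): starts [32, 82, 93, 120] → cuts [40, 90, 101, 128]

All cut coordinates (distinct, sorted): [1, 10, 20, 26, 40, 44, 63, 71, 90, 101, 106, 117, 128, 134, 144, 153, 157, 166, 179]

Fragment lengths:
  [0,1): 1 bp
  [1,10): 9 bp
  [10,20): 10 bp
  [20,26): 6 bp
  [26,40): 14 bp
  [40,44): 4 bp
  [44,63): 19 bp
  [63,71): 8 bp
  [71,90): 19 bp
  [90,101): 11 bp
  [101,106): 5 bp
  [106,117): 11 bp
  [117,128): 11 bp
  [128,134): 6 bp
  [134,144): 10 bp
  [144,153): 9 bp
  [153,157): 4 bp
  [157,166): 9 bp
  [166,179): 13 bp
  [179,187): 8 bp

[1,4,4,5,6,6,8,8,9,9,9,10,10,11,11,11,13,14,19,19]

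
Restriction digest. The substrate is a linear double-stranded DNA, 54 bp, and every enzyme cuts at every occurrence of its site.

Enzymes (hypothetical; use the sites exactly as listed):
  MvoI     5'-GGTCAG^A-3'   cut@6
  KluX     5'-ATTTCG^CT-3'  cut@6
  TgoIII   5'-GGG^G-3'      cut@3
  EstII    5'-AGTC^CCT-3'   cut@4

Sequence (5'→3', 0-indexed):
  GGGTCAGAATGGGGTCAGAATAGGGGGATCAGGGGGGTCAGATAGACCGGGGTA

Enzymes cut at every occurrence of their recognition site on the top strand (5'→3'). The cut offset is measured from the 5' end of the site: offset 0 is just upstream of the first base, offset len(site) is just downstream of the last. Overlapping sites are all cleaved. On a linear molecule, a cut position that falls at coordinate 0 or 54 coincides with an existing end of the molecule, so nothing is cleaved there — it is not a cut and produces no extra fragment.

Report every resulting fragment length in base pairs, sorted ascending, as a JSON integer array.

[1,1,1,3,5,5,6,7,7,8,10]

Site scan:
  MvoI GGTCAGA/6: at [1, 12, 35] ⇒ [7, 18, 41]
  KluX (ATTTCGCT, off=6): no sites
  TgoIII GGGG/3: at [10, 22, 23, 31, 32, 33, 48] ⇒ [13, 25, 26, 34, 35, 36, 51]
  EstII (AGTCCCT, off=4): no sites

Pooled cuts: [7, 13, 18, 25, 26, 34, 35, 36, 41, 51]

Fragment lengths:
  [0,7): 7 bp
  [7,13): 6 bp
  [13,18): 5 bp
  [18,25): 7 bp
  [25,26): 1 bp
  [26,34): 8 bp
  [34,35): 1 bp
  [35,36): 1 bp
  [36,41): 5 bp
  [41,51): 10 bp
  [51,54): 3 bp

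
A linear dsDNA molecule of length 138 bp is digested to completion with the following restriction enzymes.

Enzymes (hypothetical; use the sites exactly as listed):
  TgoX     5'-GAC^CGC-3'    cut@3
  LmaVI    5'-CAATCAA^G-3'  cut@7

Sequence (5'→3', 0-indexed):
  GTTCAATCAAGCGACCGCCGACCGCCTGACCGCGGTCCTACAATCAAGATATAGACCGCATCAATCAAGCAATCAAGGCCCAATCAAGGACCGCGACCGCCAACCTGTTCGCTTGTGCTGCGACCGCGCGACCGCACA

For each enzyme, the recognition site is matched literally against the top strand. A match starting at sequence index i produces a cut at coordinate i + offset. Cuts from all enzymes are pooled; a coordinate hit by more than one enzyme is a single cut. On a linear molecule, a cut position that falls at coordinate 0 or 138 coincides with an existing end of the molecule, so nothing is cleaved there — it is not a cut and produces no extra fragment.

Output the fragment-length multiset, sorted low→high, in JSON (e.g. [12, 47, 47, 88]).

[4,5,6,6,7,8,8,8,9,10,11,12,17,27]

Scan for sites:
  TgoX GACCGC/3: at [12, 19, 27, 53, 88, 94, 121, 129] ⇒ [15, 22, 30, 56, 91, 97, 124, 132]
  LmaVI CAATCAAG/7: at [3, 40, 61, 69, 80] ⇒ [10, 47, 68, 76, 87]

Pooled cuts: [10, 15, 22, 30, 47, 56, 68, 76, 87, 91, 97, 124, 132]

Fragments:
  [0,10): 10 bp
  [10,15): 5 bp
  [15,22): 7 bp
  [22,30): 8 bp
  [30,47): 17 bp
  [47,56): 9 bp
  [56,68): 12 bp
  [68,76): 8 bp
  [76,87): 11 bp
  [87,91): 4 bp
  [91,97): 6 bp
  [97,124): 27 bp
  [124,132): 8 bp
  [132,138): 6 bp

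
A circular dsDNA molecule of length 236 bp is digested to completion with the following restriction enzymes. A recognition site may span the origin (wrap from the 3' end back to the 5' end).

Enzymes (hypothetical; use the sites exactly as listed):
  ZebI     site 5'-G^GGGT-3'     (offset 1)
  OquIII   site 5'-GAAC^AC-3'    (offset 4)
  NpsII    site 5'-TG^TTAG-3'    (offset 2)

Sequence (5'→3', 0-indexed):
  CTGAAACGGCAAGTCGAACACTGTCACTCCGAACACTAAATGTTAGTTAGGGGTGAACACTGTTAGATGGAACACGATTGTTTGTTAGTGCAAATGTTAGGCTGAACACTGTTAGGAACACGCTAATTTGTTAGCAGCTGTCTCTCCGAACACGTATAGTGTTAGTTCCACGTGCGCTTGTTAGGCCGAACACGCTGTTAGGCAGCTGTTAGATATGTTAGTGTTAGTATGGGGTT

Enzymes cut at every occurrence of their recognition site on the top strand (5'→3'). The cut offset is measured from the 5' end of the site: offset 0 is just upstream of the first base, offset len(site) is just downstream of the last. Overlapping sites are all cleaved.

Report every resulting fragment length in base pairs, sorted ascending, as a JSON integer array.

Per-enzyme occurrences:
  ZebI GGGGT/1: at [49, 230] ⇒ [50, 231]
  OquIII GAACAC/4: at [15, 30, 54, 69, 103, 115, 147, 187] ⇒ [19, 34, 58, 73, 107, 119, 151, 191]
  NpsII TGTTAG/2: at [40, 60, 82, 94, 109, 128, 159, 178, 195, 206, 215, 221] ⇒ [42, 62, 84, 96, 111, 130, 161, 180, 197, 208, 217, 223]

All cut coordinates (distinct, sorted): [19, 34, 42, 50, 58, 62, 73, 84, 96, 107, 111, 119, 130, 151, 161, 180, 191, 197, 208, 217, 223, 231]

Fragments:
  19→34: 15 bp
  34→42: 8 bp
  42→50: 8 bp
  50→58: 8 bp
  58→62: 4 bp
  62→73: 11 bp
  73→84: 11 bp
  84→96: 12 bp
  96→107: 11 bp
  107→111: 4 bp
  111→119: 8 bp
  119→130: 11 bp
  130→151: 21 bp
  151→161: 10 bp
  161→180: 19 bp
  180→191: 11 bp
  191→197: 6 bp
  197→208: 11 bp
  208→217: 9 bp
  217→223: 6 bp
  223→231: 8 bp
  231→19 (wrap): 236-231+19 = 24 bp

[4,4,6,6,8,8,8,8,8,9,10,11,11,11,11,11,11,12,15,19,21,24]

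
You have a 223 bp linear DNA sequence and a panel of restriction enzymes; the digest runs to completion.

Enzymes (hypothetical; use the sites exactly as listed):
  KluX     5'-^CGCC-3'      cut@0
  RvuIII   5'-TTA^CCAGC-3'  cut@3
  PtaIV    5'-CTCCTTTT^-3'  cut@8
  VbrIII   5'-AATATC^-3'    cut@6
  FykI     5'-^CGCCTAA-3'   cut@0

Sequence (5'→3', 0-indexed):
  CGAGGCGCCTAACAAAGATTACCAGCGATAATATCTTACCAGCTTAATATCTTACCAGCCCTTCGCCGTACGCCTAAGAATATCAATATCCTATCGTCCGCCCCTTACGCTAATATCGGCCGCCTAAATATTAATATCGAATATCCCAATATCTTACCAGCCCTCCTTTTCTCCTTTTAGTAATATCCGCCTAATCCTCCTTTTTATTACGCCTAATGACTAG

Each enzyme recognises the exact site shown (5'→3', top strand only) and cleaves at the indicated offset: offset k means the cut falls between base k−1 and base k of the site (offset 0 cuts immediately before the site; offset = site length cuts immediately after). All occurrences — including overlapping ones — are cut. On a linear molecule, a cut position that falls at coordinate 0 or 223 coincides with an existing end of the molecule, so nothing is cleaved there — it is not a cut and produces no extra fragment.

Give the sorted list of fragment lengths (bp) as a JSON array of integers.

Site scan:
  KluX CGCC/0: at [5, 63, 70, 98, 120, 187, 209] ⇒ [5, 63, 70, 98, 120, 187, 209]
  RvuIII TTACCAGC/3: at [18, 35, 51, 153] ⇒ [21, 38, 54, 156]
  PtaIV CTCCTTTT/8: at [162, 170, 196] ⇒ [170, 178, 204]
  VbrIII AATATC/6: at [29, 45, 78, 84, 111, 132, 139, 147, 181] ⇒ [35, 51, 84, 90, 117, 138, 145, 153, 187]
  FykI CGCCTAA/0: at [5, 70, 120, 187, 209] ⇒ [5, 70, 120, 187, 209]

Pooled cuts: [5, 21, 35, 38, 51, 54, 63, 70, 84, 90, 98, 117, 120, 138, 145, 153, 156, 170, 178, 187, 204, 209]

Fragment lengths:
  [0,5): 5 bp
  [5,21): 16 bp
  [21,35): 14 bp
  [35,38): 3 bp
  [38,51): 13 bp
  [51,54): 3 bp
  [54,63): 9 bp
  [63,70): 7 bp
  [70,84): 14 bp
  [84,90): 6 bp
  [90,98): 8 bp
  [98,117): 19 bp
  [117,120): 3 bp
  [120,138): 18 bp
  [138,145): 7 bp
  [145,153): 8 bp
  [153,156): 3 bp
  [156,170): 14 bp
  [170,178): 8 bp
  [178,187): 9 bp
  [187,204): 17 bp
  [204,209): 5 bp
  [209,223): 14 bp

[3,3,3,3,5,5,6,7,7,8,8,8,9,9,13,14,14,14,14,16,17,18,19]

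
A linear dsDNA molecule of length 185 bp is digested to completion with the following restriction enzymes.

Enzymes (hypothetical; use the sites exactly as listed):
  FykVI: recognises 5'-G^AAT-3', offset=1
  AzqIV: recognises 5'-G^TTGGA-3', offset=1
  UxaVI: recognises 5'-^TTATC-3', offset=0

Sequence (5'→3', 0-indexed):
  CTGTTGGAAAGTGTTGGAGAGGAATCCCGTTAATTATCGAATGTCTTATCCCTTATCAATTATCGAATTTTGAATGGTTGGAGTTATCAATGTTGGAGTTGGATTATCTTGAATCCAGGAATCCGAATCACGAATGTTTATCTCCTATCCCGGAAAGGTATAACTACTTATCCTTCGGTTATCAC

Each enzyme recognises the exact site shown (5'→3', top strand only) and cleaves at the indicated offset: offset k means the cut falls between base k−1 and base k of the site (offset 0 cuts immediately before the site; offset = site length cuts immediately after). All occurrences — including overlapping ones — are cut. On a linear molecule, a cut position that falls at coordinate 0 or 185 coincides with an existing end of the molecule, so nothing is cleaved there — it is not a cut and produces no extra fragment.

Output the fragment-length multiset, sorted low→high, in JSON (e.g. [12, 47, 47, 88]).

Scan for sites:
  FykVI (GAAT, off=1): starts [21, 38, 64, 71, 110, 118, 124, 131] → cuts [22, 39, 65, 72, 111, 119, 125, 132]
  AzqIV (GTTGGA, off=1): starts [2, 12, 76, 91, 97] → cuts [3, 13, 77, 92, 98]
  UxaVI (TTATC, off=0): starts [33, 45, 52, 59, 83, 103, 137, 167, 178] → cuts [33, 45, 52, 59, 83, 103, 137, 167, 178]

Pooled cuts: [3, 13, 22, 33, 39, 45, 52, 59, 65, 72, 77, 83, 92, 98, 103, 111, 119, 125, 132, 137, 167, 178]

Fragment lengths:
  [0,3): 3 bp
  [3,13): 10 bp
  [13,22): 9 bp
  [22,33): 11 bp
  [33,39): 6 bp
  [39,45): 6 bp
  [45,52): 7 bp
  [52,59): 7 bp
  [59,65): 6 bp
  [65,72): 7 bp
  [72,77): 5 bp
  [77,83): 6 bp
  [83,92): 9 bp
  [92,98): 6 bp
  [98,103): 5 bp
  [103,111): 8 bp
  [111,119): 8 bp
  [119,125): 6 bp
  [125,132): 7 bp
  [132,137): 5 bp
  [137,167): 30 bp
  [167,178): 11 bp
  [178,185): 7 bp

[3,5,5,5,6,6,6,6,6,6,7,7,7,7,7,8,8,9,9,10,11,11,30]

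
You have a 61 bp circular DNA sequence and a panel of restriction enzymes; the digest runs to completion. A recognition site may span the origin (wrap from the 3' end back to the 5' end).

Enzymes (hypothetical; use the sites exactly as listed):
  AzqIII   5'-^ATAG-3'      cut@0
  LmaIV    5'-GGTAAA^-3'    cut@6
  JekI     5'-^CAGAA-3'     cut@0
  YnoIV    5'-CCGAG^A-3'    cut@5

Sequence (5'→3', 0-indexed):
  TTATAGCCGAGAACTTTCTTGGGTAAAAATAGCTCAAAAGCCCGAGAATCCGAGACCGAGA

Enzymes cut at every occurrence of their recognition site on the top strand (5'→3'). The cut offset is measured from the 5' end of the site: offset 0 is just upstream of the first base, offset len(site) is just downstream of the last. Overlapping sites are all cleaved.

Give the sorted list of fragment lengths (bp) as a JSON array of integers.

[1,3,6,8,9,16,18]

Scan for sites:
  AzqIII ATAG/0: at [2, 28] ⇒ [2, 28]
  LmaIV GGTAAA/6: at [21] ⇒ [27]
  JekI (CAGAA, off=0): no sites
  YnoIV CCGAGA/5: at [6, 41, 49, 55] ⇒ [11, 46, 54, 60]

All cut coordinates (distinct, sorted): [2, 11, 27, 28, 46, 54, 60]

Fragment lengths:
  2→11: 9 bp
  11→27: 16 bp
  27→28: 1 bp
  28→46: 18 bp
  46→54: 8 bp
  54→60: 6 bp
  60→2 (wrap): 61-60+2 = 3 bp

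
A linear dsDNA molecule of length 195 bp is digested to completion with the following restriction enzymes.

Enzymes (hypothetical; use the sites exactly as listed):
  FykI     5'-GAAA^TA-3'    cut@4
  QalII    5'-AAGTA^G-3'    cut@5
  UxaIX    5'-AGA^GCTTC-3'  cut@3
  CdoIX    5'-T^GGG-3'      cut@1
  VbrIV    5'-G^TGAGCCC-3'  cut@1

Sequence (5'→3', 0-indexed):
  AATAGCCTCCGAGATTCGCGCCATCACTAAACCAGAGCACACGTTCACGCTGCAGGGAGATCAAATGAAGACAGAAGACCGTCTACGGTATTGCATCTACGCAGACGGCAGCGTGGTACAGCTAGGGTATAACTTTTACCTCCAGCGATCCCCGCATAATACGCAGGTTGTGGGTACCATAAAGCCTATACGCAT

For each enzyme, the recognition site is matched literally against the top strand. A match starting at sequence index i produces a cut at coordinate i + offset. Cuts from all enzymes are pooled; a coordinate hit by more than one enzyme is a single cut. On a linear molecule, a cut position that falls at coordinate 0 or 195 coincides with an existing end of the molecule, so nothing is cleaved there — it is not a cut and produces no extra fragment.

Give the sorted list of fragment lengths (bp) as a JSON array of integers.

Scan for sites:
  FykI (GAAATA, off=4): no sites
  QalII (AAGTAG, off=5): no sites
  UxaIX (AGAGCTTC, off=3): no sites
  CdoIX (TGGG, off=1): starts [170] → cuts [171]
  VbrIV (GTGAGCCC, off=1): no sites

All cut coordinates (distinct, sorted): [171]

Fragments:
  [0,171): 171 bp
  [171,195): 24 bp

[24,171]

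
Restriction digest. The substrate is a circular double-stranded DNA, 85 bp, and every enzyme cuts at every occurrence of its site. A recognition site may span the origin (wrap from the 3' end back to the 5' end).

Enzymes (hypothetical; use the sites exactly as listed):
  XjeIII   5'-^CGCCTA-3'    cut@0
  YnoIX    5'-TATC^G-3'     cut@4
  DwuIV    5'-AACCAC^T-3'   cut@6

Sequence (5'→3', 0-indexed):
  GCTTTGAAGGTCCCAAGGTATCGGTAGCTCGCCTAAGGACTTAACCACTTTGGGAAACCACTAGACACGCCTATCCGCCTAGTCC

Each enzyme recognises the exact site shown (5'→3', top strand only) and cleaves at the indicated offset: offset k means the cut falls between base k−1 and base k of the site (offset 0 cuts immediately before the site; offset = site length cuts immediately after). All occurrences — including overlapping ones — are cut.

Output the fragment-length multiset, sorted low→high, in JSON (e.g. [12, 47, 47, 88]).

Scan for sites:
  XjeIII CGCCTA/0: at [29, 67, 75] ⇒ [29, 67, 75]
  YnoIX TATCG/4: at [18] ⇒ [22]
  DwuIV AACCACT/6: at [42, 55] ⇒ [48, 61]

All cut coordinates (distinct, sorted): [22, 29, 48, 61, 67, 75]

Fragment lengths:
  22→29: 7 bp
  29→48: 19 bp
  48→61: 13 bp
  61→67: 6 bp
  67→75: 8 bp
  75→22 (wrap): 85-75+22 = 32 bp

[6,7,8,13,19,32]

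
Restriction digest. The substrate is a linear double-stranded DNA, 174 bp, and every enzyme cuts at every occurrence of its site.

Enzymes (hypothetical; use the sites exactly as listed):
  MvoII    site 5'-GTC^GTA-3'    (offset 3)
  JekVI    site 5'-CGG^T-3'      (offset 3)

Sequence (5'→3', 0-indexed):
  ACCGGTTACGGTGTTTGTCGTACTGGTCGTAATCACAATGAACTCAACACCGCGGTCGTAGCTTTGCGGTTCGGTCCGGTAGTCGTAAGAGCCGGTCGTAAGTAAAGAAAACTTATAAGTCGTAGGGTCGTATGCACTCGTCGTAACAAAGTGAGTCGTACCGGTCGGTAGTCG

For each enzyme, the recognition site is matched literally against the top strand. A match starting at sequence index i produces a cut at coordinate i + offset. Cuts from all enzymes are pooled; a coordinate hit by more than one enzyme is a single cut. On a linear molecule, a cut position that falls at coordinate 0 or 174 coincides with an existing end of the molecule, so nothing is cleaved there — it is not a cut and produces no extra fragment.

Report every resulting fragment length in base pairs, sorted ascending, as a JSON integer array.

Site scan:
  MvoII GTCGTA/3: at [16, 25, 54, 81, 94, 118, 126, 139, 154] ⇒ [19, 28, 57, 84, 97, 121, 129, 142, 157]
  JekVI CGGT/3: at [2, 8, 52, 66, 71, 76, 92, 161, 165] ⇒ [5, 11, 55, 69, 74, 79, 95, 164, 168]

All cut coordinates (distinct, sorted): [5, 11, 19, 28, 55, 57, 69, 74, 79, 84, 95, 97, 121, 129, 142, 157, 164, 168]

Fragment lengths:
  [0,5): 5 bp
  [5,11): 6 bp
  [11,19): 8 bp
  [19,28): 9 bp
  [28,55): 27 bp
  [55,57): 2 bp
  [57,69): 12 bp
  [69,74): 5 bp
  [74,79): 5 bp
  [79,84): 5 bp
  [84,95): 11 bp
  [95,97): 2 bp
  [97,121): 24 bp
  [121,129): 8 bp
  [129,142): 13 bp
  [142,157): 15 bp
  [157,164): 7 bp
  [164,168): 4 bp
  [168,174): 6 bp

[2,2,4,5,5,5,5,6,6,7,8,8,9,11,12,13,15,24,27]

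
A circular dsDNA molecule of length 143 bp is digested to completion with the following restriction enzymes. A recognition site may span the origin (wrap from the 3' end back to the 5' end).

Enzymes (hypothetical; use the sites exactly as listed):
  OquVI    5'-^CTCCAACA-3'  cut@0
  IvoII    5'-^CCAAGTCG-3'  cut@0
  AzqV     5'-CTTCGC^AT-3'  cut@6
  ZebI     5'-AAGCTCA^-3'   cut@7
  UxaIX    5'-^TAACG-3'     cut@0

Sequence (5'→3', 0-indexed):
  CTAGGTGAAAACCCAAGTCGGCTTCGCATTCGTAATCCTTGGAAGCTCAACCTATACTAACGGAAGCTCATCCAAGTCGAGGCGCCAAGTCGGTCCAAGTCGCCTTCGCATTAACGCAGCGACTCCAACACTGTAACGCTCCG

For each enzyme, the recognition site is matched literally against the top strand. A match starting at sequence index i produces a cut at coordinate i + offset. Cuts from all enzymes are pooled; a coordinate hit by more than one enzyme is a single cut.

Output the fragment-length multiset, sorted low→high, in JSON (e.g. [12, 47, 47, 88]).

[1,2,8,10,11,11,13,13,15,15,22,22]

Scan for sites:
  OquVI CTCCAACA/0: at [122] ⇒ [122]
  IvoII CCAAGTCG/0: at [12, 71, 84, 94] ⇒ [12, 71, 84, 94]
  AzqV CTTCGCAT/6: at [21, 103] ⇒ [27, 109]
  ZebI AAGCTCA/7: at [42, 63] ⇒ [49, 70]
  UxaIX TAACG/0: at [57, 111, 133] ⇒ [57, 111, 133]

Pooled cuts: [12, 27, 49, 57, 70, 71, 84, 94, 109, 111, 122, 133]

Fragments:
  12→27: 15 bp
  27→49: 22 bp
  49→57: 8 bp
  57→70: 13 bp
  70→71: 1 bp
  71→84: 13 bp
  84→94: 10 bp
  94→109: 15 bp
  109→111: 2 bp
  111→122: 11 bp
  122→133: 11 bp
  133→12 (wrap): 143-133+12 = 22 bp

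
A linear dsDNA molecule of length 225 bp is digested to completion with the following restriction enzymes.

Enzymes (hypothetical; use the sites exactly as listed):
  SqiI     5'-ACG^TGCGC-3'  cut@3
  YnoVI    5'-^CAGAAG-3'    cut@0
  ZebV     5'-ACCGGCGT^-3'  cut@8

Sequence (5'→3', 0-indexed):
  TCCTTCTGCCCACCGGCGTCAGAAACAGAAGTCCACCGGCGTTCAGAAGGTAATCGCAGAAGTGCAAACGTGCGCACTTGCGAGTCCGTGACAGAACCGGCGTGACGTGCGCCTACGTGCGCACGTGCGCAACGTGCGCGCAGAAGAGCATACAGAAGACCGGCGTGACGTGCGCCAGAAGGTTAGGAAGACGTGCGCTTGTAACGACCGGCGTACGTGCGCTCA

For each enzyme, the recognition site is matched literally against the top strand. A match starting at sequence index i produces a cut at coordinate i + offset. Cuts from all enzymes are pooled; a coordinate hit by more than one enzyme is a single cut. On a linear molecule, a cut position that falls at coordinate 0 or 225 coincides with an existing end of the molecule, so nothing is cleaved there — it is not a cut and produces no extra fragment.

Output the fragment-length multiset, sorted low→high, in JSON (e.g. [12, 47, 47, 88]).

[1,3,4,4,5,6,6,8,8,9,10,12,13,14,14,17,18,19,21,33]

Scan for sites:
  SqiI ACGTGCGC/3: at [67, 104, 114, 122, 131, 167, 190, 214] ⇒ [70, 107, 117, 125, 134, 170, 193, 217]
  YnoVI CAGAAG/0: at [25, 43, 56, 140, 152, 175] ⇒ [25, 43, 56, 140, 152, 175]
  ZebV ACCGGCGT/8: at [11, 34, 95, 158, 206] ⇒ [19, 42, 103, 166, 214]

All cut coordinates (distinct, sorted): [19, 25, 42, 43, 56, 70, 103, 107, 117, 125, 134, 140, 152, 166, 170, 175, 193, 214, 217]

Fragment lengths:
  [0,19): 19 bp
  [19,25): 6 bp
  [25,42): 17 bp
  [42,43): 1 bp
  [43,56): 13 bp
  [56,70): 14 bp
  [70,103): 33 bp
  [103,107): 4 bp
  [107,117): 10 bp
  [117,125): 8 bp
  [125,134): 9 bp
  [134,140): 6 bp
  [140,152): 12 bp
  [152,166): 14 bp
  [166,170): 4 bp
  [170,175): 5 bp
  [175,193): 18 bp
  [193,214): 21 bp
  [214,217): 3 bp
  [217,225): 8 bp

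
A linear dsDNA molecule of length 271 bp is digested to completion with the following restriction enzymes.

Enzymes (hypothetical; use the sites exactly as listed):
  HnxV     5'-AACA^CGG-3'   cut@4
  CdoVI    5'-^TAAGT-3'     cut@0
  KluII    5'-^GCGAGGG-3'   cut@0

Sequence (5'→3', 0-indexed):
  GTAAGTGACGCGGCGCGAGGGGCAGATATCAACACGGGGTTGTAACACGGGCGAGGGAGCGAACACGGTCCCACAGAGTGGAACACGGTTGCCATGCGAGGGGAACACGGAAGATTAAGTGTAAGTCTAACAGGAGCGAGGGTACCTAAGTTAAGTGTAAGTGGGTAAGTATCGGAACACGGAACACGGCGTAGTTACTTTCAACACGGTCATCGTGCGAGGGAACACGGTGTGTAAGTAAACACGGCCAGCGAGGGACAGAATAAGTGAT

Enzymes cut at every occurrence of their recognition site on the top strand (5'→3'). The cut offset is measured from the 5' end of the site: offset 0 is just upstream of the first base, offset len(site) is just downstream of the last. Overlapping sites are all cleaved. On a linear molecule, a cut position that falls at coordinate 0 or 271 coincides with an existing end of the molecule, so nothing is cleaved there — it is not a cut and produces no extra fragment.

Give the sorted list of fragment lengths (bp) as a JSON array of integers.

[1,3,5,6,6,6,7,7,8,8,8,10,10,10,11,11,12,13,13,13,14,14,15,20,20,20]

Scan for sites:
  HnxV AACACGG/4: at [30, 43, 61, 81, 103, 175, 182, 202, 223, 240] ⇒ [34, 47, 65, 85, 107, 179, 186, 206, 227, 244]
  CdoVI TAAGT/0: at [1, 115, 121, 146, 151, 157, 165, 234, 263] ⇒ [1, 115, 121, 146, 151, 157, 165, 234, 263]
  KluII GCGAGGG/0: at [14, 50, 95, 135, 216, 250] ⇒ [14, 50, 95, 135, 216, 250]

All cut coordinates (distinct, sorted): [1, 14, 34, 47, 50, 65, 85, 95, 107, 115, 121, 135, 146, 151, 157, 165, 179, 186, 206, 216, 227, 234, 244, 250, 263]

Fragment lengths:
  [0,1): 1 bp
  [1,14): 13 bp
  [14,34): 20 bp
  [34,47): 13 bp
  [47,50): 3 bp
  [50,65): 15 bp
  [65,85): 20 bp
  [85,95): 10 bp
  [95,107): 12 bp
  [107,115): 8 bp
  [115,121): 6 bp
  [121,135): 14 bp
  [135,146): 11 bp
  [146,151): 5 bp
  [151,157): 6 bp
  [157,165): 8 bp
  [165,179): 14 bp
  [179,186): 7 bp
  [186,206): 20 bp
  [206,216): 10 bp
  [216,227): 11 bp
  [227,234): 7 bp
  [234,244): 10 bp
  [244,250): 6 bp
  [250,263): 13 bp
  [263,271): 8 bp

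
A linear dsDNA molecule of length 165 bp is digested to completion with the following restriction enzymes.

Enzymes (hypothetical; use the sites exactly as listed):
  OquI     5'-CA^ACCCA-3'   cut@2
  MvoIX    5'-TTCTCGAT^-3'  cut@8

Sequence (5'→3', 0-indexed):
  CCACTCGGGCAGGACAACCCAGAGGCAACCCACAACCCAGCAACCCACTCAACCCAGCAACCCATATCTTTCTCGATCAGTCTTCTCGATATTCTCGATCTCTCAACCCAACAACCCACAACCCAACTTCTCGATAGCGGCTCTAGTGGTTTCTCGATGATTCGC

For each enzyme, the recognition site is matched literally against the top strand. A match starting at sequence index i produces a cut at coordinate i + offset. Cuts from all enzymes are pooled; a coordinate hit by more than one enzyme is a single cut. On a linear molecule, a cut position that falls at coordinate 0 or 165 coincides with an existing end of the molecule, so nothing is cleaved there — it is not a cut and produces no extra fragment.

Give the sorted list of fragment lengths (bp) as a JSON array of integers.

Scan for sites:
  OquI (CAACCCA, off=2): starts [14, 25, 32, 40, 49, 57, 103, 111, 118] → cuts [16, 27, 34, 42, 51, 59, 105, 113, 120]
  MvoIX (TTCTCGAT, off=8): starts [69, 82, 91, 127, 150] → cuts [77, 90, 99, 135, 158]

Pooled cuts: [16, 27, 34, 42, 51, 59, 77, 90, 99, 105, 113, 120, 135, 158]

Fragments:
  [0,16): 16 bp
  [16,27): 11 bp
  [27,34): 7 bp
  [34,42): 8 bp
  [42,51): 9 bp
  [51,59): 8 bp
  [59,77): 18 bp
  [77,90): 13 bp
  [90,99): 9 bp
  [99,105): 6 bp
  [105,113): 8 bp
  [113,120): 7 bp
  [120,135): 15 bp
  [135,158): 23 bp
  [158,165): 7 bp

[6,7,7,7,8,8,8,9,9,11,13,15,16,18,23]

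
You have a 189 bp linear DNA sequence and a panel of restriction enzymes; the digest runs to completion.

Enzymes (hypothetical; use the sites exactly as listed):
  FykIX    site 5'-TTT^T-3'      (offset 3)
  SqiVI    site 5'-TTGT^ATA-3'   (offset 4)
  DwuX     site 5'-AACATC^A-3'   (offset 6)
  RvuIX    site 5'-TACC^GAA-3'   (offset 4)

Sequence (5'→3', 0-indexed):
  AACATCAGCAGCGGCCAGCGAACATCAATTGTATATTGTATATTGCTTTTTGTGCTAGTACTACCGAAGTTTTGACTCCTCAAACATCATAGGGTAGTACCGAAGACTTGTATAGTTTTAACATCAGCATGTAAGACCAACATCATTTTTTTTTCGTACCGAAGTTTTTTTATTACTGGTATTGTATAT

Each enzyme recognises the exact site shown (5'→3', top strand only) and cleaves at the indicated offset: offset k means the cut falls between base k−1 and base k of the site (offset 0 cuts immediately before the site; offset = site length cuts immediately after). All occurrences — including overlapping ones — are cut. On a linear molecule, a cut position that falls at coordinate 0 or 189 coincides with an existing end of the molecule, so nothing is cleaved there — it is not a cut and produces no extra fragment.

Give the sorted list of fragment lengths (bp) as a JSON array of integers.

[1,1,1,1,1,1,1,1,1,4,4,6,6,7,7,7,7,7,7,10,10,13,15,15,16,19,20]

Site scan:
  FykIX (TTTT, off=3): starts [46, 47, 69, 115, 145, 146, 147, 148, 149, 150, 164, 165, 166, 167] → cuts [49, 50, 72, 118, 148, 149, 150, 151, 152, 153, 167, 168, 169, 170]
  SqiVI (TTGTATA, off=4): starts [28, 35, 107, 181] → cuts [32, 39, 111, 185]
  DwuX (AACATCA, off=6): starts [0, 20, 82, 119, 138] → cuts [6, 26, 88, 125, 144]
  RvuIX (TACCGAA, off=4): starts [61, 97, 156] → cuts [65, 101, 160]

All cut coordinates (distinct, sorted): [6, 26, 32, 39, 49, 50, 65, 72, 88, 101, 111, 118, 125, 144, 148, 149, 150, 151, 152, 153, 160, 167, 168, 169, 170, 185]

Fragment lengths:
  [0,6): 6 bp
  [6,26): 20 bp
  [26,32): 6 bp
  [32,39): 7 bp
  [39,49): 10 bp
  [49,50): 1 bp
  [50,65): 15 bp
  [65,72): 7 bp
  [72,88): 16 bp
  [88,101): 13 bp
  [101,111): 10 bp
  [111,118): 7 bp
  [118,125): 7 bp
  [125,144): 19 bp
  [144,148): 4 bp
  [148,149): 1 bp
  [149,150): 1 bp
  [150,151): 1 bp
  [151,152): 1 bp
  [152,153): 1 bp
  [153,160): 7 bp
  [160,167): 7 bp
  [167,168): 1 bp
  [168,169): 1 bp
  [169,170): 1 bp
  [170,185): 15 bp
  [185,189): 4 bp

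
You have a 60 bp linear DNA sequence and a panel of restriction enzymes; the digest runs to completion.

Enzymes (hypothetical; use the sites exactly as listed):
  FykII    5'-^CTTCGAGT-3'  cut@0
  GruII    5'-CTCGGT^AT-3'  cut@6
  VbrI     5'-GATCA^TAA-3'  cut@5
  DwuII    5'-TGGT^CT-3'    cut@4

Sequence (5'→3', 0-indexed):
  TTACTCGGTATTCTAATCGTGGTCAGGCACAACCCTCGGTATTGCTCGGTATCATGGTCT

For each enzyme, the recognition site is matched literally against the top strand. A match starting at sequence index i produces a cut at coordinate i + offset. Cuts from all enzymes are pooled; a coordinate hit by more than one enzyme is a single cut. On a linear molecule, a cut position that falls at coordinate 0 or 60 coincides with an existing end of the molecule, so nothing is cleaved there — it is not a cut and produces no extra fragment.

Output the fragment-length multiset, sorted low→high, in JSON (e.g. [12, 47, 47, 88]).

Per-enzyme occurrences:
  FykII (CTTCGAGT, off=0): no sites
  GruII CTCGGTAT/6: at [3, 34, 44] ⇒ [9, 40, 50]
  VbrI (GATCATAA, off=5): no sites
  DwuII TGGTCT/4: at [54] ⇒ [58]

Pooled cuts: [9, 40, 50, 58]

Fragments:
  [0,9): 9 bp
  [9,40): 31 bp
  [40,50): 10 bp
  [50,58): 8 bp
  [58,60): 2 bp

[2,8,9,10,31]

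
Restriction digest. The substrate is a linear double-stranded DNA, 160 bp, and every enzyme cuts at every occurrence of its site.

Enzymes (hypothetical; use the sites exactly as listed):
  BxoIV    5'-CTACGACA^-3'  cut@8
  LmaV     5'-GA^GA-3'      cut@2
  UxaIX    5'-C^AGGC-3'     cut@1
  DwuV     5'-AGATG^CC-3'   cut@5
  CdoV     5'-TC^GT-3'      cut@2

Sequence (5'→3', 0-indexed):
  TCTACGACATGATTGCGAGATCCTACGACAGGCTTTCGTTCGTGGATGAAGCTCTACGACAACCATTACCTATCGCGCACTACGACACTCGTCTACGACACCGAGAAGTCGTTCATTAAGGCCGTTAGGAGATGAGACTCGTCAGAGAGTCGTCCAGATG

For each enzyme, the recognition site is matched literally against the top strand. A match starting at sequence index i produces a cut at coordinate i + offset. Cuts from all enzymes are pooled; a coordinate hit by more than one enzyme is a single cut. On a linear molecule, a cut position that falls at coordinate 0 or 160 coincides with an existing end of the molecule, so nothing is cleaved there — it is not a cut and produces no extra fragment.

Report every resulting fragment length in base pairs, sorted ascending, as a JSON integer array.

[1,3,4,4,5,5,5,6,6,7,9,9,9,10,11,20,20,26]

Scan for sites:
  BxoIV CTACGACA/8: at [1, 22, 53, 79, 92] ⇒ [9, 30, 61, 87, 100]
  LmaV GAGA/2: at [16, 102, 128, 133, 144] ⇒ [18, 104, 130, 135, 146]
  UxaIX CAGGC/1: at [28] ⇒ [29]
  DwuV (AGATGCC, off=5): no sites
  CdoV TCGT/2: at [35, 39, 88, 108, 138, 149] ⇒ [37, 41, 90, 110, 140, 151]

Pooled cuts: [9, 18, 29, 30, 37, 41, 61, 87, 90, 100, 104, 110, 130, 135, 140, 146, 151]

Fragments:
  [0,9): 9 bp
  [9,18): 9 bp
  [18,29): 11 bp
  [29,30): 1 bp
  [30,37): 7 bp
  [37,41): 4 bp
  [41,61): 20 bp
  [61,87): 26 bp
  [87,90): 3 bp
  [90,100): 10 bp
  [100,104): 4 bp
  [104,110): 6 bp
  [110,130): 20 bp
  [130,135): 5 bp
  [135,140): 5 bp
  [140,146): 6 bp
  [146,151): 5 bp
  [151,160): 9 bp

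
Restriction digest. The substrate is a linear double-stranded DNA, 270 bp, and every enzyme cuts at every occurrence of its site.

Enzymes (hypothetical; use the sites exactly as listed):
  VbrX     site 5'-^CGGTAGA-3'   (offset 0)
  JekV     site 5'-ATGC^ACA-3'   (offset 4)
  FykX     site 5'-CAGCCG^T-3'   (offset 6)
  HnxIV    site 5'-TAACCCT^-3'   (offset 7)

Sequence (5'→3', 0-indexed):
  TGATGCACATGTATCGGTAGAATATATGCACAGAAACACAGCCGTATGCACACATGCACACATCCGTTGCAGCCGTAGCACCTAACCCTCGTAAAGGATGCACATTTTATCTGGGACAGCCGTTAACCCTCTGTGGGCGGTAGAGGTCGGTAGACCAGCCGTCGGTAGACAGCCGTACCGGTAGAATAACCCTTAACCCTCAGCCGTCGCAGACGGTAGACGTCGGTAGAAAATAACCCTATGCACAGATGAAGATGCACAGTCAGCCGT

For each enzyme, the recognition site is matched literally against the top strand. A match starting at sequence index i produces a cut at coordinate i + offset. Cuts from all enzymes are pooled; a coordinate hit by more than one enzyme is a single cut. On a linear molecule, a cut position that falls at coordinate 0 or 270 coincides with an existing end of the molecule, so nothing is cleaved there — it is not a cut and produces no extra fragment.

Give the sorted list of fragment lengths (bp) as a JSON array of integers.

Scan for sites:
  VbrX (CGGTAGA, off=0): starts [14, 137, 147, 162, 178, 213, 223] → cuts [14, 137, 147, 162, 178, 213, 223]
  JekV (ATGCACA, off=4): starts [2, 25, 45, 53, 97, 240, 254] → cuts [6, 29, 49, 57, 101, 244, 258]
  FykX (CAGCCGT, off=6): starts [38, 69, 116, 155, 169, 200, 263] → cuts [44, 75, 122, 161, 175, 206, 269]
  HnxIV (TAACCCT, off=7): starts [82, 123, 186, 193, 233] → cuts [89, 130, 193, 200, 240]

Pooled cuts: [6, 14, 29, 44, 49, 57, 75, 89, 101, 122, 130, 137, 147, 161, 162, 175, 178, 193, 200, 206, 213, 223, 240, 244, 258, 269]

Fragment lengths:
  [0,6): 6 bp
  [6,14): 8 bp
  [14,29): 15 bp
  [29,44): 15 bp
  [44,49): 5 bp
  [49,57): 8 bp
  [57,75): 18 bp
  [75,89): 14 bp
  [89,101): 12 bp
  [101,122): 21 bp
  [122,130): 8 bp
  [130,137): 7 bp
  [137,147): 10 bp
  [147,161): 14 bp
  [161,162): 1 bp
  [162,175): 13 bp
  [175,178): 3 bp
  [178,193): 15 bp
  [193,200): 7 bp
  [200,206): 6 bp
  [206,213): 7 bp
  [213,223): 10 bp
  [223,240): 17 bp
  [240,244): 4 bp
  [244,258): 14 bp
  [258,269): 11 bp
  [269,270): 1 bp

[1,1,3,4,5,6,6,7,7,7,8,8,8,10,10,11,12,13,14,14,14,15,15,15,17,18,21]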